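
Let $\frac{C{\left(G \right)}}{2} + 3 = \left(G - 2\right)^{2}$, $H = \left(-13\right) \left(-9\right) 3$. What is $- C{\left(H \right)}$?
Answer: $-243596$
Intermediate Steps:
$H = 351$ ($H = 117 \cdot 3 = 351$)
$C{\left(G \right)} = -6 + 2 \left(-2 + G\right)^{2}$ ($C{\left(G \right)} = -6 + 2 \left(G - 2\right)^{2} = -6 + 2 \left(-2 + G\right)^{2}$)
$- C{\left(H \right)} = - (-6 + 2 \left(-2 + 351\right)^{2}) = - (-6 + 2 \cdot 349^{2}) = - (-6 + 2 \cdot 121801) = - (-6 + 243602) = \left(-1\right) 243596 = -243596$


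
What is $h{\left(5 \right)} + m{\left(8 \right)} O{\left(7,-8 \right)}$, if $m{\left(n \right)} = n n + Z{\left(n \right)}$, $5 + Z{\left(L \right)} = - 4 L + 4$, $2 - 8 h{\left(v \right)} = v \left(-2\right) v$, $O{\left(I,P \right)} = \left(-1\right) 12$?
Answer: $- \frac{731}{2} \approx -365.5$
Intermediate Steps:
$O{\left(I,P \right)} = -12$
$h{\left(v \right)} = \frac{1}{4} + \frac{v^{2}}{4}$ ($h{\left(v \right)} = \frac{1}{4} - \frac{v \left(-2\right) v}{8} = \frac{1}{4} - \frac{- 2 v v}{8} = \frac{1}{4} - \frac{\left(-2\right) v^{2}}{8} = \frac{1}{4} + \frac{v^{2}}{4}$)
$Z{\left(L \right)} = -1 - 4 L$ ($Z{\left(L \right)} = -5 - \left(-4 + 4 L\right) = -1 - 4 L$)
$m{\left(n \right)} = -1 + n^{2} - 4 n$ ($m{\left(n \right)} = n n - \left(1 + 4 n\right) = n^{2} - \left(1 + 4 n\right) = -1 + n^{2} - 4 n$)
$h{\left(5 \right)} + m{\left(8 \right)} O{\left(7,-8 \right)} = \left(\frac{1}{4} + \frac{5^{2}}{4}\right) + \left(-1 + 8^{2} - 32\right) \left(-12\right) = \left(\frac{1}{4} + \frac{1}{4} \cdot 25\right) + \left(-1 + 64 - 32\right) \left(-12\right) = \left(\frac{1}{4} + \frac{25}{4}\right) + 31 \left(-12\right) = \frac{13}{2} - 372 = - \frac{731}{2}$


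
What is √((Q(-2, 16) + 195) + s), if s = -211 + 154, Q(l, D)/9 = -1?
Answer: √129 ≈ 11.358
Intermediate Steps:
Q(l, D) = -9 (Q(l, D) = 9*(-1) = -9)
s = -57
√((Q(-2, 16) + 195) + s) = √((-9 + 195) - 57) = √(186 - 57) = √129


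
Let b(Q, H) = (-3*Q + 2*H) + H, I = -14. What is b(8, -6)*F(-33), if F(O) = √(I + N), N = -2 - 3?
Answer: -42*I*√19 ≈ -183.07*I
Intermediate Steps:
N = -5
b(Q, H) = -3*Q + 3*H
F(O) = I*√19 (F(O) = √(-14 - 5) = √(-19) = I*√19)
b(8, -6)*F(-33) = (-3*8 + 3*(-6))*(I*√19) = (-24 - 18)*(I*√19) = -42*I*√19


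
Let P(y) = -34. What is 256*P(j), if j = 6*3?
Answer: -8704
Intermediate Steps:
j = 18
256*P(j) = 256*(-34) = -8704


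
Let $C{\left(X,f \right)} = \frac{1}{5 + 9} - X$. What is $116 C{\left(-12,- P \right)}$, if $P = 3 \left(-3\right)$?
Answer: $\frac{9802}{7} \approx 1400.3$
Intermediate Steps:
$P = -9$
$C{\left(X,f \right)} = \frac{1}{14} - X$
$116 C{\left(-12,- P \right)} = 116 \left(\frac{1}{14} - -12\right) = 116 \left(\frac{1}{14} + 12\right) = 116 \cdot \frac{169}{14} = \frac{9802}{7}$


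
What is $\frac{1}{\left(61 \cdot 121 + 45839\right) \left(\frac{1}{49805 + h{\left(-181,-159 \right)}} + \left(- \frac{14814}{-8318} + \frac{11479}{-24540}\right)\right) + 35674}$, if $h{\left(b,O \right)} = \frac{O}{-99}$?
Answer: $\frac{1397922585079}{147568961924315153} \approx 9.473 \cdot 10^{-6}$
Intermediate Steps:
$h{\left(b,O \right)} = - \frac{O}{99}$ ($h{\left(b,O \right)} = O \left(- \frac{1}{99}\right) = - \frac{O}{99}$)
$\frac{1}{\left(61 \cdot 121 + 45839\right) \left(\frac{1}{49805 + h{\left(-181,-159 \right)}} + \left(- \frac{14814}{-8318} + \frac{11479}{-24540}\right)\right) + 35674} = \frac{1}{\left(61 \cdot 121 + 45839\right) \left(\frac{1}{49805 - - \frac{53}{33}} + \left(- \frac{14814}{-8318} + \frac{11479}{-24540}\right)\right) + 35674} = \frac{1}{\left(7381 + 45839\right) \left(\frac{1}{49805 + \frac{53}{33}} + \left(\left(-14814\right) \left(- \frac{1}{8318}\right) + 11479 \left(- \frac{1}{24540}\right)\right)\right) + 35674} = \frac{1}{53220 \left(\frac{1}{\frac{1643618}{33}} + \left(\frac{7407}{4159} - \frac{11479}{24540}\right)\right) + 35674} = \frac{1}{53220 \left(\frac{33}{1643618} + \frac{134026619}{102061860}\right) + 35674} = \frac{1}{53220 \cdot \frac{110145965754461}{83875355104740} + 35674} = \frac{1}{\frac{97699471624206907}{1397922585079} + 35674} = \frac{1}{\frac{147568961924315153}{1397922585079}} = \frac{1397922585079}{147568961924315153}$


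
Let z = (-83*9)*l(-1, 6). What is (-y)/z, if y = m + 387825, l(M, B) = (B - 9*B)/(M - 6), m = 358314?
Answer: 1740991/11952 ≈ 145.67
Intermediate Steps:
l(M, B) = -8*B/(-6 + M) (l(M, B) = (-8*B)/(-6 + M) = -8*B/(-6 + M))
y = 746139 (y = 358314 + 387825 = 746139)
z = -35856/7 (z = (-83*9)*(-8*6/(-6 - 1)) = -(-5976)*6/(-7) = -(-5976)*6*(-1)/7 = -747*48/7 = -35856/7 ≈ -5122.3)
(-y)/z = (-1*746139)/(-35856/7) = -746139*(-7/35856) = 1740991/11952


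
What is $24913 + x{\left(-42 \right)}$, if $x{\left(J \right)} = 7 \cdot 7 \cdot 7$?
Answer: $25256$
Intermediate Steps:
$x{\left(J \right)} = 343$ ($x{\left(J \right)} = 49 \cdot 7 = 343$)
$24913 + x{\left(-42 \right)} = 24913 + 343 = 25256$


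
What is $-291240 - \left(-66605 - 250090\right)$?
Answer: $25455$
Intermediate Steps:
$-291240 - \left(-66605 - 250090\right) = -291240 - -316695 = -291240 + 316695 = 25455$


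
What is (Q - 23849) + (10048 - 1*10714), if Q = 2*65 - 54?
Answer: -24439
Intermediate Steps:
Q = 76 (Q = 130 - 54 = 76)
(Q - 23849) + (10048 - 1*10714) = (76 - 23849) + (10048 - 1*10714) = -23773 + (10048 - 10714) = -23773 - 666 = -24439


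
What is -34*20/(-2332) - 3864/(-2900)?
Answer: 686428/422675 ≈ 1.6240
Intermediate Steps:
-34*20/(-2332) - 3864/(-2900) = -680*(-1/2332) - 3864*(-1/2900) = 170/583 + 966/725 = 686428/422675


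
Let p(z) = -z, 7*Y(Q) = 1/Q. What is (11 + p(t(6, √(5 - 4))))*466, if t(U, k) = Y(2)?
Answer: 35649/7 ≈ 5092.7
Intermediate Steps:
Y(Q) = 1/(7*Q) (Y(Q) = (1/Q)/7 = 1/(7*Q))
t(U, k) = 1/14 (t(U, k) = (⅐)/2 = (⅐)*(½) = 1/14)
(11 + p(t(6, √(5 - 4))))*466 = (11 - 1*1/14)*466 = (11 - 1/14)*466 = (153/14)*466 = 35649/7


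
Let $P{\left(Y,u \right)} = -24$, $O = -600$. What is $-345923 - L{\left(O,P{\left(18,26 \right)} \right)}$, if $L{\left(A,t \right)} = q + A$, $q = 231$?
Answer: $-345554$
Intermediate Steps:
$L{\left(A,t \right)} = 231 + A$
$-345923 - L{\left(O,P{\left(18,26 \right)} \right)} = -345923 - \left(231 - 600\right) = -345923 - -369 = -345923 + 369 = -345554$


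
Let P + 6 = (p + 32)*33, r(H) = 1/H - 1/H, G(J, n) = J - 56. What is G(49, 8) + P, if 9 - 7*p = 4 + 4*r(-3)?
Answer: 7466/7 ≈ 1066.6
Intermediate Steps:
G(J, n) = -56 + J
r(H) = 0 (r(H) = 1/H - 1/H = 0)
p = 5/7 (p = 9/7 - (4 + 4*0)/7 = 9/7 - (4 + 0)/7 = 9/7 - ⅐*4 = 9/7 - 4/7 = 5/7 ≈ 0.71429)
P = 7515/7 (P = -6 + (5/7 + 32)*33 = -6 + (229/7)*33 = -6 + 7557/7 = 7515/7 ≈ 1073.6)
G(49, 8) + P = (-56 + 49) + 7515/7 = -7 + 7515/7 = 7466/7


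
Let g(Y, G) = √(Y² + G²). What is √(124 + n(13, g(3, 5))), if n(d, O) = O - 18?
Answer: √(106 + √34) ≈ 10.575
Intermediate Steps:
g(Y, G) = √(G² + Y²)
n(d, O) = -18 + O
√(124 + n(13, g(3, 5))) = √(124 + (-18 + √(5² + 3²))) = √(124 + (-18 + √(25 + 9))) = √(124 + (-18 + √34)) = √(106 + √34)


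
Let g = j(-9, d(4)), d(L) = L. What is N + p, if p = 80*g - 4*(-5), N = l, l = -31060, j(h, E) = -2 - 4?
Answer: -31520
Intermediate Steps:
j(h, E) = -6
g = -6
N = -31060
p = -460 (p = 80*(-6) - 4*(-5) = -480 + 20 = -460)
N + p = -31060 - 460 = -31520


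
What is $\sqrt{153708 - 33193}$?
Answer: $\sqrt{120515} \approx 347.15$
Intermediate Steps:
$\sqrt{153708 - 33193} = \sqrt{120515}$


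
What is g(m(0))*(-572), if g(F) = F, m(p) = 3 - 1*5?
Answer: 1144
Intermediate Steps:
m(p) = -2 (m(p) = 3 - 5 = -2)
g(m(0))*(-572) = -2*(-572) = 1144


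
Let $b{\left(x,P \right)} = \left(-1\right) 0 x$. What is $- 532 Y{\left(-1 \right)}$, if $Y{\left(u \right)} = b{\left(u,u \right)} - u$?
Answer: $-532$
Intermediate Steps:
$b{\left(x,P \right)} = 0$ ($b{\left(x,P \right)} = 0 x = 0$)
$Y{\left(u \right)} = - u$ ($Y{\left(u \right)} = 0 - u = - u$)
$- 532 Y{\left(-1 \right)} = - 532 \left(\left(-1\right) \left(-1\right)\right) = \left(-532\right) 1 = -532$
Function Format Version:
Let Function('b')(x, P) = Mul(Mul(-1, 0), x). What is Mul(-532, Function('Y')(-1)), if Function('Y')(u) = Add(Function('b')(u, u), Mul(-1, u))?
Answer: -532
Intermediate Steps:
Function('b')(x, P) = 0 (Function('b')(x, P) = Mul(0, x) = 0)
Function('Y')(u) = Mul(-1, u) (Function('Y')(u) = Add(0, Mul(-1, u)) = Mul(-1, u))
Mul(-532, Function('Y')(-1)) = Mul(-532, Mul(-1, -1)) = Mul(-532, 1) = -532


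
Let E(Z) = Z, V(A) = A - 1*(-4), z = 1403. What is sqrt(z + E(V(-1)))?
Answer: sqrt(1406) ≈ 37.497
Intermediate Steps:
V(A) = 4 + A (V(A) = A + 4 = 4 + A)
sqrt(z + E(V(-1))) = sqrt(1403 + (4 - 1)) = sqrt(1403 + 3) = sqrt(1406)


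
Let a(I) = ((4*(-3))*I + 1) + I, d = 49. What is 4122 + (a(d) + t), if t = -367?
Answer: 3217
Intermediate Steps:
a(I) = 1 - 11*I (a(I) = (-12*I + 1) + I = (1 - 12*I) + I = 1 - 11*I)
4122 + (a(d) + t) = 4122 + ((1 - 11*49) - 367) = 4122 + ((1 - 539) - 367) = 4122 + (-538 - 367) = 4122 - 905 = 3217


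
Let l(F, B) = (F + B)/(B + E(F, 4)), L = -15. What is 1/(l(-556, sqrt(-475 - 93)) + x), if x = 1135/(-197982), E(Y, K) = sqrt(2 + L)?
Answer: 197982*(-sqrt(13) - 2*sqrt(142))/(-110077992*I - 393694*sqrt(142) + 1135*sqrt(13)) ≈ 0.0020976 - 0.04926*I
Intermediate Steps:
E(Y, K) = I*sqrt(13) (E(Y, K) = sqrt(2 - 15) = sqrt(-13) = I*sqrt(13))
x = -1135/197982 (x = 1135*(-1/197982) = -1135/197982 ≈ -0.0057328)
l(F, B) = (B + F)/(B + I*sqrt(13)) (l(F, B) = (F + B)/(B + I*sqrt(13)) = (B + F)/(B + I*sqrt(13)))
1/(l(-556, sqrt(-475 - 93)) + x) = 1/((sqrt(-475 - 93) - 556)/(sqrt(-475 - 93) + I*sqrt(13)) - 1135/197982) = 1/((sqrt(-568) - 556)/(sqrt(-568) + I*sqrt(13)) - 1135/197982) = 1/((2*I*sqrt(142) - 556)/(2*I*sqrt(142) + I*sqrt(13)) - 1135/197982) = 1/((-556 + 2*I*sqrt(142))/(I*sqrt(13) + 2*I*sqrt(142)) - 1135/197982) = 1/(-1135/197982 + (-556 + 2*I*sqrt(142))/(I*sqrt(13) + 2*I*sqrt(142)))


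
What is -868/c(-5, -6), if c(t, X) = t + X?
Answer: 868/11 ≈ 78.909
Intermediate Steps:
c(t, X) = X + t
-868/c(-5, -6) = -868/(-6 - 5) = -868/(-11) = -868*(-1/11) = 868/11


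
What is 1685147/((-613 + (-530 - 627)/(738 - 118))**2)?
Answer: 647770506800/145326401089 ≈ 4.4574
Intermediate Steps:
1685147/((-613 + (-530 - 627)/(738 - 118))**2) = 1685147/((-613 - 1157/620)**2) = 1685147/((-381217/620)**2) = 1685147/(145326401089/384400) = 1685147*(384400/145326401089) = 647770506800/145326401089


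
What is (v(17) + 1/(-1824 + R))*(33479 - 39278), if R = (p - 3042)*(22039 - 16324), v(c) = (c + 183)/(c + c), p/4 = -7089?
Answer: -34686021427339/1016834566 ≈ -34112.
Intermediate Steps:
p = -28356 (p = 4*(-7089) = -28356)
v(c) = (183 + c)/(2*c) (v(c) = (183 + c)/((2*c)) = (183 + c)*(1/(2*c)) = (183 + c)/(2*c))
R = -179439570 (R = (-28356 - 3042)*(22039 - 16324) = -31398*5715 = -179439570)
(v(17) + 1/(-1824 + R))*(33479 - 39278) = ((½)*(183 + 17)/17 + 1/(-1824 - 179439570))*(33479 - 39278) = ((½)*(1/17)*200 + 1/(-179441394))*(-5799) = (100/17 - 1/179441394)*(-5799) = (17944139383/3050503698)*(-5799) = -34686021427339/1016834566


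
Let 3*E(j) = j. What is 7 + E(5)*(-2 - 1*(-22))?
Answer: 121/3 ≈ 40.333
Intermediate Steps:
E(j) = j/3
7 + E(5)*(-2 - 1*(-22)) = 7 + ((⅓)*5)*(-2 - 1*(-22)) = 7 + 5*(-2 + 22)/3 = 7 + (5/3)*20 = 7 + 100/3 = 121/3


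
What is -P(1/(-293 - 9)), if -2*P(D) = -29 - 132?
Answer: -161/2 ≈ -80.500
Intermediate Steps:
P(D) = 161/2 (P(D) = -(-29 - 132)/2 = -½*(-161) = 161/2)
-P(1/(-293 - 9)) = -1*161/2 = -161/2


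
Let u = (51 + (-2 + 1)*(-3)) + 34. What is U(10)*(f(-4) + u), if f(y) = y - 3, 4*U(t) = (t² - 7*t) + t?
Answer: 810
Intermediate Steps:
U(t) = -3*t/2 + t²/4 (U(t) = ((t² - 7*t) + t)/4 = (t² - 6*t)/4 = -3*t/2 + t²/4)
f(y) = -3 + y
u = 88 (u = (51 - 1*(-3)) + 34 = (51 + 3) + 34 = 54 + 34 = 88)
U(10)*(f(-4) + u) = ((¼)*10*(-6 + 10))*((-3 - 4) + 88) = ((¼)*10*4)*(-7 + 88) = 10*81 = 810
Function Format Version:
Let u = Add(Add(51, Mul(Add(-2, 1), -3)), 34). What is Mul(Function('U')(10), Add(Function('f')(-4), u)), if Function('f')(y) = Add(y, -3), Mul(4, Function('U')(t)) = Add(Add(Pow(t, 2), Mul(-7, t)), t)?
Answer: 810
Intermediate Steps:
Function('U')(t) = Add(Mul(Rational(-3, 2), t), Mul(Rational(1, 4), Pow(t, 2))) (Function('U')(t) = Mul(Rational(1, 4), Add(Add(Pow(t, 2), Mul(-7, t)), t)) = Mul(Rational(1, 4), Add(Pow(t, 2), Mul(-6, t))) = Add(Mul(Rational(-3, 2), t), Mul(Rational(1, 4), Pow(t, 2))))
Function('f')(y) = Add(-3, y)
u = 88 (u = Add(Add(51, Mul(-1, -3)), 34) = Add(Add(51, 3), 34) = Add(54, 34) = 88)
Mul(Function('U')(10), Add(Function('f')(-4), u)) = Mul(Mul(Rational(1, 4), 10, Add(-6, 10)), Add(Add(-3, -4), 88)) = Mul(Mul(Rational(1, 4), 10, 4), Add(-7, 88)) = Mul(10, 81) = 810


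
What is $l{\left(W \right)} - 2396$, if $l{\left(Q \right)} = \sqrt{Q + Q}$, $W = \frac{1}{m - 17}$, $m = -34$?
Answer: $-2396 + \frac{i \sqrt{102}}{51} \approx -2396.0 + 0.19803 i$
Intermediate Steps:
$W = - \frac{1}{51}$ ($W = \frac{1}{-34 - 17} = \frac{1}{-51} = - \frac{1}{51} \approx -0.019608$)
$l{\left(Q \right)} = \sqrt{2} \sqrt{Q}$ ($l{\left(Q \right)} = \sqrt{2 Q} = \sqrt{2} \sqrt{Q}$)
$l{\left(W \right)} - 2396 = \sqrt{2} \sqrt{- \frac{1}{51}} - 2396 = \sqrt{2} \frac{i \sqrt{51}}{51} - 2396 = \frac{i \sqrt{102}}{51} - 2396 = -2396 + \frac{i \sqrt{102}}{51}$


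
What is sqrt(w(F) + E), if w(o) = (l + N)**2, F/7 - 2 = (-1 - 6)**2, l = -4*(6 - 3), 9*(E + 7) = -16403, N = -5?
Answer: I*sqrt(13865)/3 ≈ 39.25*I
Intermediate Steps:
E = -16466/9 (E = -7 + (1/9)*(-16403) = -7 - 16403/9 = -16466/9 ≈ -1829.6)
l = -12 (l = -4*3 = -12)
F = 357 (F = 14 + 7*(-1 - 6)**2 = 14 + 7*(-7)**2 = 14 + 7*49 = 14 + 343 = 357)
w(o) = 289 (w(o) = (-12 - 5)**2 = (-17)**2 = 289)
sqrt(w(F) + E) = sqrt(289 - 16466/9) = sqrt(-13865/9) = I*sqrt(13865)/3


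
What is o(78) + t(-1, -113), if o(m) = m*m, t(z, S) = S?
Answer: 5971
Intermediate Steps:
o(m) = m²
o(78) + t(-1, -113) = 78² - 113 = 6084 - 113 = 5971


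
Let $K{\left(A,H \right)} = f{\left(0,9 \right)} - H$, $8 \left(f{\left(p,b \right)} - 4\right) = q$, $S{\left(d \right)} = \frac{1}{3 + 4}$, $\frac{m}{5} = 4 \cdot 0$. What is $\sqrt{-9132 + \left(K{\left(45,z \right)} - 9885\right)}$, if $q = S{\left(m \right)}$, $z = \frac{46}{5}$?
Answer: $\frac{i \sqrt{372834770}}{140} \approx 137.92 i$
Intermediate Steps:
$m = 0$ ($m = 5 \cdot 4 \cdot 0 = 5 \cdot 0 = 0$)
$S{\left(d \right)} = \frac{1}{7}$
$z = \frac{46}{5}$ ($z = 46 \cdot \frac{1}{5} = \frac{46}{5} \approx 9.2$)
$q = \frac{1}{7} \approx 0.14286$
$f{\left(p,b \right)} = \frac{225}{56}$ ($f{\left(p,b \right)} = 4 + \frac{1}{8} \cdot \frac{1}{7} = 4 + \frac{1}{56} = \frac{225}{56}$)
$K{\left(A,H \right)} = \frac{225}{56} - H$
$\sqrt{-9132 + \left(K{\left(45,z \right)} - 9885\right)} = \sqrt{-9132 + \left(\left(\frac{225}{56} - \frac{46}{5}\right) - 9885\right)} = \sqrt{-9132 - \frac{2769251}{280}} = \sqrt{- \frac{5326211}{280}} = \frac{i \sqrt{372834770}}{140}$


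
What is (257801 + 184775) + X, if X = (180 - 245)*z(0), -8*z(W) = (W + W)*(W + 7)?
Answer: 442576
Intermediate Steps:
z(W) = -W*(7 + W)/4 (z(W) = -(W + W)*(W + 7)/8 = -2*W*(7 + W)/8 = -W*(7 + W)/4)
X = 0 (X = (180 - 245)*(-1/4*0*(7 + 0)) = -(-65)*0*7/4 = -65*0 = 0)
(257801 + 184775) + X = (257801 + 184775) + 0 = 442576 + 0 = 442576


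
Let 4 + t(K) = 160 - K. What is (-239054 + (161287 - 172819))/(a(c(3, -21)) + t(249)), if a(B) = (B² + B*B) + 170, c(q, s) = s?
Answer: -35798/137 ≈ -261.30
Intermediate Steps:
t(K) = 156 - K (t(K) = -4 + (160 - K) = 156 - K)
a(B) = 170 + 2*B² (a(B) = (B² + B²) + 170 = 2*B² + 170 = 170 + 2*B²)
(-239054 + (161287 - 172819))/(a(c(3, -21)) + t(249)) = (-239054 + (161287 - 172819))/((170 + 2*(-21)²) + (156 - 1*249)) = (-239054 - 11532)/((170 + 2*441) + (156 - 249)) = -250586/((170 + 882) - 93) = -250586/(1052 - 93) = -250586/959 = -250586*1/959 = -35798/137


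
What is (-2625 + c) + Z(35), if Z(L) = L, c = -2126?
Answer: -4716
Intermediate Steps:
(-2625 + c) + Z(35) = (-2625 - 2126) + 35 = -4751 + 35 = -4716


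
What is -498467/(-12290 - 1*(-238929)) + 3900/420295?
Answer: -41723859133/19051047701 ≈ -2.1901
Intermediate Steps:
-498467/(-12290 - 1*(-238929)) + 3900/420295 = -498467/(-12290 + 238929) + 3900*(1/420295) = -498467/226639 + 780/84059 = -41723859133/19051047701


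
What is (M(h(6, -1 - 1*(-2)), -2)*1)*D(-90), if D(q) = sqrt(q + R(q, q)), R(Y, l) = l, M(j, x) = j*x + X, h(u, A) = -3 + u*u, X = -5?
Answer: -426*I*sqrt(5) ≈ -952.56*I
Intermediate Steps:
h(u, A) = -3 + u**2
M(j, x) = -5 + j*x (M(j, x) = j*x - 5 = -5 + j*x)
D(q) = sqrt(2)*sqrt(q) (D(q) = sqrt(q + q) = sqrt(2*q) = sqrt(2)*sqrt(q))
(M(h(6, -1 - 1*(-2)), -2)*1)*D(-90) = ((-5 + (-3 + 6**2)*(-2))*1)*(sqrt(2)*sqrt(-90)) = ((-5 + (-3 + 36)*(-2))*1)*(sqrt(2)*(3*I*sqrt(10))) = ((-5 + 33*(-2))*1)*(6*I*sqrt(5)) = ((-5 - 66)*1)*(6*I*sqrt(5)) = (-71*1)*(6*I*sqrt(5)) = -426*I*sqrt(5)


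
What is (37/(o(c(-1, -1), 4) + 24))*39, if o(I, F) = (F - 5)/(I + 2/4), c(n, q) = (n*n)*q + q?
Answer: 117/2 ≈ 58.500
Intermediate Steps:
c(n, q) = q + q*n**2 (c(n, q) = n**2*q + q = q*n**2 + q = q + q*n**2)
o(I, F) = (-5 + F)/(1/2 + I) (o(I, F) = (-5 + F)/(I + 2*(1/4)) = (-5 + F)/(I + 1/2) = (-5 + F)/(1/2 + I))
(37/(o(c(-1, -1), 4) + 24))*39 = (37/(2*(-5 + 4)/(1 + 2*(-(1 + (-1)**2))) + 24))*39 = (37/(2*(-1)/(1 + 2*(-(1 + 1))) + 24))*39 = (37/(2*(-1)/(1 + 2*(-1*2)) + 24))*39 = (37/(2*(-1)/(1 + 2*(-2)) + 24))*39 = (37/(2*(-1)/(1 - 4) + 24))*39 = (37/(2*(-1)/(-3) + 24))*39 = (37/(2*(-1/3)*(-1) + 24))*39 = (37/(2/3 + 24))*39 = (37/(74/3))*39 = (37*(3/74))*39 = (3/2)*39 = 117/2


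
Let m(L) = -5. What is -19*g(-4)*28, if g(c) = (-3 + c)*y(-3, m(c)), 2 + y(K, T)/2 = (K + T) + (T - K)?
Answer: -89376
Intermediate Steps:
y(K, T) = -4 + 4*T (y(K, T) = -4 + 2*((K + T) + (T - K)) = -4 + 2*(2*T) = -4 + 4*T)
g(c) = 72 - 24*c (g(c) = (-3 + c)*(-4 + 4*(-5)) = (-3 + c)*(-4 - 20) = (-3 + c)*(-24) = 72 - 24*c)
-19*g(-4)*28 = -19*(72 - 24*(-4))*28 = -19*(72 + 96)*28 = -19*168*28 = -3192*28 = -89376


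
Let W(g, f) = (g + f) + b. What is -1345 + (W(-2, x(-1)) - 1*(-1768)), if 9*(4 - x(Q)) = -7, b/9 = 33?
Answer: 6505/9 ≈ 722.78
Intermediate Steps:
b = 297 (b = 9*33 = 297)
x(Q) = 43/9 (x(Q) = 4 - ⅑*(-7) = 4 + 7/9 = 43/9)
W(g, f) = 297 + f + g (W(g, f) = (g + f) + 297 = (f + g) + 297 = 297 + f + g)
-1345 + (W(-2, x(-1)) - 1*(-1768)) = -1345 + ((297 + 43/9 - 2) - 1*(-1768)) = -1345 + (2698/9 + 1768) = -1345 + 18610/9 = 6505/9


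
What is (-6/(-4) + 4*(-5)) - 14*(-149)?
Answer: 4135/2 ≈ 2067.5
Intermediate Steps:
(-6/(-4) + 4*(-5)) - 14*(-149) = (-6*(-1/4) - 20) + 2086 = (3/2 - 20) + 2086 = -37/2 + 2086 = 4135/2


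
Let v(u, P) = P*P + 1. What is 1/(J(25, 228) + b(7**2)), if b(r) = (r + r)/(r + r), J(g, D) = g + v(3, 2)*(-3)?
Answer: 1/11 ≈ 0.090909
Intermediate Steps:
v(u, P) = 1 + P**2 (v(u, P) = P**2 + 1 = 1 + P**2)
J(g, D) = -15 + g (J(g, D) = g + (1 + 2**2)*(-3) = g + (1 + 4)*(-3) = g + 5*(-3) = g - 15 = -15 + g)
b(r) = 1 (b(r) = (2*r)/((2*r)) = (2*r)*(1/(2*r)) = 1)
1/(J(25, 228) + b(7**2)) = 1/((-15 + 25) + 1) = 1/(10 + 1) = 1/11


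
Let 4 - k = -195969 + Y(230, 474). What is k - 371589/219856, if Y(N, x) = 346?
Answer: 43009398123/219856 ≈ 1.9563e+5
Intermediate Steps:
k = 195627 (k = 4 - (-195969 + 346) = 4 - 1*(-195623) = 4 + 195623 = 195627)
k - 371589/219856 = 195627 - 371589/219856 = 43009398123/219856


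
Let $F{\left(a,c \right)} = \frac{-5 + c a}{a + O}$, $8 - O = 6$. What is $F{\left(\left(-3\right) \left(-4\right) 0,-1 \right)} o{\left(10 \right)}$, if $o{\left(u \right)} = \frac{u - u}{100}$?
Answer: $0$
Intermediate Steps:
$O = 2$ ($O = 8 - 6 = 2$)
$F{\left(a,c \right)} = \frac{-5 + a c}{2 + a}$ ($F{\left(a,c \right)} = \frac{-5 + c a}{a + 2} = \frac{-5 + a c}{2 + a}$)
$o{\left(u \right)} = 0$ ($o{\left(u \right)} = 0 \cdot \frac{1}{100} = 0$)
$F{\left(\left(-3\right) \left(-4\right) 0,-1 \right)} o{\left(10 \right)} = \frac{-5 + \left(-3\right) \left(-4\right) 0 \left(-1\right)}{2 + \left(-3\right) \left(-4\right) 0} \cdot 0 = \frac{-5 + 12 \cdot 0 \left(-1\right)}{2 + 12 \cdot 0} \cdot 0 = \frac{-5 + 0 \left(-1\right)}{2 + 0} \cdot 0 = \frac{-5 + 0}{2} \cdot 0 = \frac{1}{2} \left(-5\right) 0 = \left(- \frac{5}{2}\right) 0 = 0$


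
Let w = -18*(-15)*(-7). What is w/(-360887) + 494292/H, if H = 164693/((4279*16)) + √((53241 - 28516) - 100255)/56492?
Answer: 133728786568750211012528727574/650812609776966009546829 - 2726803438103452928*I*√75530/1803369502855370267 ≈ 2.0548e+5 - 415.56*I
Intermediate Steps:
H = 164693/68464 + I*√75530/56492 (H = 164693/68464 + √(24725 - 100255)*(1/56492) = 164693*(1/68464) + √(-75530)*(1/56492) = 164693/68464 + (I*√75530)*(1/56492) = 164693/68464 + I*√75530/56492 ≈ 2.4055 + 0.0048649*I)
w = -1890 (w = 270*(-7) = -1890)
w/(-360887) + 494292/H = -1890/(-360887) + 494292/(164693/68464 + I*√75530/56492) = -1890*(-1/360887) + 494292/(164693/68464 + I*√75530/56492) = 1890/360887 + 494292/(164693/68464 + I*√75530/56492)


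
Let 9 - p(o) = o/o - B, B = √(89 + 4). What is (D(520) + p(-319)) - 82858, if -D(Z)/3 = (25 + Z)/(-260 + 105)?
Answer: -2568023/31 + √93 ≈ -82830.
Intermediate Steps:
B = √93 ≈ 9.6436
D(Z) = 15/31 + 3*Z/155 (D(Z) = -3*(25 + Z)/(-260 + 105) = -3*(25 + Z)/(-155) = -3*(25 + Z)*(-1)/155 = -3*(-5/31 - Z/155) = 15/31 + 3*Z/155)
p(o) = 8 + √93 (p(o) = 9 - (o/o - √93) = 9 - (1 - √93) = 9 + (-1 + √93) = 8 + √93)
(D(520) + p(-319)) - 82858 = ((15/31 + (3/155)*520) + (8 + √93)) - 82858 = ((15/31 + 312/31) + (8 + √93)) - 82858 = (327/31 + (8 + √93)) - 82858 = (575/31 + √93) - 82858 = -2568023/31 + √93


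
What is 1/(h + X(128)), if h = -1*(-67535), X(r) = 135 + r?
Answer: 1/67798 ≈ 1.4750e-5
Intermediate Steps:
h = 67535
1/(h + X(128)) = 1/(67535 + (135 + 128)) = 1/(67535 + 263) = 1/67798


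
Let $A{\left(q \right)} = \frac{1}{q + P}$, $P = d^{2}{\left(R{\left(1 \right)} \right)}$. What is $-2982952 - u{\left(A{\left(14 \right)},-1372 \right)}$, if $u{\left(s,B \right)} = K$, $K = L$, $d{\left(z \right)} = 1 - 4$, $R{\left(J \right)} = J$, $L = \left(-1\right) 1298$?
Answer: $-2981654$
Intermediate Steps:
$L = -1298$
$d{\left(z \right)} = -3$
$K = -1298$
$P = 9$ ($P = \left(-3\right)^{2} = 9$)
$A{\left(q \right)} = \frac{1}{9 + q}$ ($A{\left(q \right)} = \frac{1}{q + 9} = \frac{1}{9 + q}$)
$u{\left(s,B \right)} = -1298$
$-2982952 - u{\left(A{\left(14 \right)},-1372 \right)} = -2982952 - -1298 = -2982952 + 1298 = -2981654$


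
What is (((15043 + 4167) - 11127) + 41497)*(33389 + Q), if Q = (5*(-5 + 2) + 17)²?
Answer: 1655624940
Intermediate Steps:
Q = 4 (Q = (5*(-3) + 17)² = (-15 + 17)² = 2² = 4)
(((15043 + 4167) - 11127) + 41497)*(33389 + Q) = (((15043 + 4167) - 11127) + 41497)*(33389 + 4) = ((19210 - 11127) + 41497)*33393 = (8083 + 41497)*33393 = 49580*33393 = 1655624940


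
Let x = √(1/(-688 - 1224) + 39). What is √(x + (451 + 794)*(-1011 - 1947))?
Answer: √(-841440311640 + 239*√35643026)/478 ≈ 1919.0*I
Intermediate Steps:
x = √35643026/956 (x = √(1/(-1912) + 39) = √(-1/1912 + 39) = √(74567/1912) = √35643026/956 ≈ 6.2450)
√(x + (451 + 794)*(-1011 - 1947)) = √(√35643026/956 + (451 + 794)*(-1011 - 1947)) = √(√35643026/956 + 1245*(-2958)) = √(√35643026/956 - 3682710) = √(-3682710 + √35643026/956)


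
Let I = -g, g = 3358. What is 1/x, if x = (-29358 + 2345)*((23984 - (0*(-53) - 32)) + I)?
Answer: -1/558034554 ≈ -1.7920e-9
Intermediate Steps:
I = -3358 (I = -1*3358 = -3358)
x = -558034554 (x = (-29358 + 2345)*((23984 - (0*(-53) - 32)) - 3358) = -27013*((23984 - (0 - 32)) - 3358) = -27013*((23984 - 1*(-32)) - 3358) = -27013*((23984 + 32) - 3358) = -27013*(24016 - 3358) = -27013*20658 = -558034554)
1/x = 1/(-558034554) = -1/558034554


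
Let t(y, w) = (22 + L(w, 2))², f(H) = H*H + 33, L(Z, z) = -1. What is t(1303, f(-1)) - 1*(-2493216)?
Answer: 2493657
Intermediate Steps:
f(H) = 33 + H² (f(H) = H² + 33 = 33 + H²)
t(y, w) = 441 (t(y, w) = (22 - 1)² = 21² = 441)
t(1303, f(-1)) - 1*(-2493216) = 441 - 1*(-2493216) = 441 + 2493216 = 2493657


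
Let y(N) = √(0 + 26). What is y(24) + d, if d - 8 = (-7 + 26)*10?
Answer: 198 + √26 ≈ 203.10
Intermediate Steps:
y(N) = √26
d = 198 (d = 8 + (-7 + 26)*10 = 8 + 19*10 = 8 + 190 = 198)
y(24) + d = √26 + 198 = 198 + √26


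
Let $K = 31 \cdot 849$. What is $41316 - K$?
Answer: $14997$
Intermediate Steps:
$K = 26319$
$41316 - K = 41316 - 26319 = 14997$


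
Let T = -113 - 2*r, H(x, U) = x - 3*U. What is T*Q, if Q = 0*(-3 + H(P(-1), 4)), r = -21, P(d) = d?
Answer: 0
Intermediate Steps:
Q = 0 (Q = 0*(-3 + (-1 - 3*4)) = 0*(-3 + (-1 - 12)) = 0*(-3 - 13) = 0*(-16) = 0)
T = -71 (T = -113 - 2*(-21) = -113 + 42 = -71)
T*Q = -71*0 = 0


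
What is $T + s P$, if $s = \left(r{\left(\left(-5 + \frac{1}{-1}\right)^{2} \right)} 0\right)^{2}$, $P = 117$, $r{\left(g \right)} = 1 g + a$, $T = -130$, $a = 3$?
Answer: $-130$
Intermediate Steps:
$r{\left(g \right)} = 3 + g$ ($r{\left(g \right)} = 1 g + 3 = g + 3 = 3 + g$)
$s = 0$ ($s = \left(\left(3 + \left(-5 + \frac{1}{-1}\right)^{2}\right) 0\right)^{2} = \left(\left(3 + \left(-5 - 1\right)^{2}\right) 0\right)^{2} = \left(\left(3 + \left(-6\right)^{2}\right) 0\right)^{2} = \left(\left(3 + 36\right) 0\right)^{2} = \left(39 \cdot 0\right)^{2} = 0^{2} = 0$)
$T + s P = -130 + 0 \cdot 117 = -130 + 0 = -130$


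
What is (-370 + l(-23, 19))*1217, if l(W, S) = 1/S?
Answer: -8554293/19 ≈ -4.5023e+5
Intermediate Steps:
(-370 + l(-23, 19))*1217 = (-370 + 1/19)*1217 = -7029/19*1217 = -8554293/19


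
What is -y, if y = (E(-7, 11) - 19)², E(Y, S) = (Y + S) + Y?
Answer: -484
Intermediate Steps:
E(Y, S) = S + 2*Y (E(Y, S) = (S + Y) + Y = S + 2*Y)
y = 484 (y = ((11 + 2*(-7)) - 19)² = ((11 - 14) - 19)² = (-3 - 19)² = (-22)² = 484)
-y = -1*484 = -484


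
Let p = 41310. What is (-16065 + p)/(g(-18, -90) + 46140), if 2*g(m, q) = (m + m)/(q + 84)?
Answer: 935/1709 ≈ 0.54710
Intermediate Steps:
g(m, q) = m/(84 + q) (g(m, q) = ((m + m)/(q + 84))/2 = ((2*m)/(84 + q))/2 = (2*m/(84 + q))/2 = m/(84 + q))
(-16065 + p)/(g(-18, -90) + 46140) = (-16065 + 41310)/(-18/(84 - 90) + 46140) = 25245/(-18/(-6) + 46140) = 25245/(-18*(-⅙) + 46140) = 25245/(3 + 46140) = 25245/46143 = 25245*(1/46143) = 935/1709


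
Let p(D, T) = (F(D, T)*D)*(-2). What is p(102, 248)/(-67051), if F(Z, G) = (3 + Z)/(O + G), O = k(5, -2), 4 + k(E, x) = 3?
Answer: 21420/16561597 ≈ 0.0012934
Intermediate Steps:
k(E, x) = -1 (k(E, x) = -4 + 3 = -1)
O = -1
F(Z, G) = (3 + Z)/(-1 + G)
p(D, T) = -2*D*(3 + D)/(-1 + T) (p(D, T) = (((3 + D)/(-1 + T))*D)*(-2) = (D*(3 + D)/(-1 + T))*(-2) = -2*D*(3 + D)/(-1 + T))
p(102, 248)/(-67051) = -2*102*(3 + 102)/(-1 + 248)/(-67051) = -2*102*105/247*(-1/67051) = -2*102*1/247*105*(-1/67051) = -21420/247*(-1/67051) = 21420/16561597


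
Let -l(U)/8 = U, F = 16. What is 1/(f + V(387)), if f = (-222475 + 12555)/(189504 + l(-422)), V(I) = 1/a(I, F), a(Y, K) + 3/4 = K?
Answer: -147071/150420 ≈ -0.97774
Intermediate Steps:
l(U) = -8*U
a(Y, K) = -3/4 + K
V(I) = 4/61 (V(I) = 1/(-3/4 + 16) = 1/(61/4) = 4/61)
f = -2624/2411 (f = (-222475 + 12555)/(189504 - 8*(-422)) = -209920/(189504 + 3376) = -209920/192880 = -209920*1/192880 = -2624/2411 ≈ -1.0883)
1/(f + V(387)) = 1/(-2624/2411 + 4/61) = 1/(-150420/147071) = -147071/150420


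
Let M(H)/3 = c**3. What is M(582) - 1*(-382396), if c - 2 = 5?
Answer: 383425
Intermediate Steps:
c = 7 (c = 2 + 5 = 7)
M(H) = 1029 (M(H) = 3*7**3 = 3*343 = 1029)
M(582) - 1*(-382396) = 1029 - 1*(-382396) = 1029 + 382396 = 383425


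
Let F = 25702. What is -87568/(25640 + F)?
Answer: -43784/25671 ≈ -1.7056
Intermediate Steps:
-87568/(25640 + F) = -87568/(25640 + 25702) = -87568/51342 = -87568*1/51342 = -43784/25671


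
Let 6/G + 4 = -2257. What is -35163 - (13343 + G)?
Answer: -109672060/2261 ≈ -48506.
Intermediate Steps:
G = -6/2261 (G = 6/(-4 - 2257) = 6/(-2261) = 6*(-1/2261) = -6/2261 ≈ -0.0026537)
-35163 - (13343 + G) = -35163 - (13343 - 6/2261) = -35163 - 1*30168517/2261 = -35163 - 30168517/2261 = -109672060/2261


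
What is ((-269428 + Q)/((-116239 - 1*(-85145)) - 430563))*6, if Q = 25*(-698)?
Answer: 1721268/461657 ≈ 3.7285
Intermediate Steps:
Q = -17450
((-269428 + Q)/((-116239 - 1*(-85145)) - 430563))*6 = ((-269428 - 17450)/((-116239 - 1*(-85145)) - 430563))*6 = -286878/((-116239 + 85145) - 430563)*6 = -286878/(-31094 - 430563)*6 = -286878/(-461657)*6 = -286878*(-1/461657)*6 = (286878/461657)*6 = 1721268/461657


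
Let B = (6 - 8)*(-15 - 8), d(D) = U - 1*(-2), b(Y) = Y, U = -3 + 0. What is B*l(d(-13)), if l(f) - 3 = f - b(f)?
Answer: 138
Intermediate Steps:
U = -3
d(D) = -1 (d(D) = -3 - 1*(-2) = -3 + 2 = -1)
l(f) = 3 (l(f) = 3 + (f - f) = 3 + 0 = 3)
B = 46 (B = -2*(-23) = 46)
B*l(d(-13)) = 46*3 = 138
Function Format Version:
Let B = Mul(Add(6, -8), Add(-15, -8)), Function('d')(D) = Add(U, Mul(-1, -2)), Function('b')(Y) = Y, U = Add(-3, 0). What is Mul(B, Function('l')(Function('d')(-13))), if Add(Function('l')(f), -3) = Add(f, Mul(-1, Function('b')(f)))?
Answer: 138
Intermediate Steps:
U = -3
Function('d')(D) = -1 (Function('d')(D) = Add(-3, Mul(-1, -2)) = Add(-3, 2) = -1)
Function('l')(f) = 3 (Function('l')(f) = Add(3, Add(f, Mul(-1, f))) = Add(3, 0) = 3)
B = 46 (B = Mul(-2, -23) = 46)
Mul(B, Function('l')(Function('d')(-13))) = Mul(46, 3) = 138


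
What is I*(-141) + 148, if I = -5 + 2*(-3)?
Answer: 1699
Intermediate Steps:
I = -11 (I = -5 - 6 = -11)
I*(-141) + 148 = -11*(-141) + 148 = 1551 + 148 = 1699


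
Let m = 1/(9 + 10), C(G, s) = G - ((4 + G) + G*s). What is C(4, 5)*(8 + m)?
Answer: -3672/19 ≈ -193.26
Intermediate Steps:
C(G, s) = -4 - G*s (C(G, s) = G - (4 + G + G*s) = G + (-4 - G - G*s) = -4 - G*s)
m = 1/19 ≈ 0.052632
C(4, 5)*(8 + m) = (-4 - 1*4*5)*(8 + 1/19) = (-4 - 20)*(153/19) = -24*153/19 = -3672/19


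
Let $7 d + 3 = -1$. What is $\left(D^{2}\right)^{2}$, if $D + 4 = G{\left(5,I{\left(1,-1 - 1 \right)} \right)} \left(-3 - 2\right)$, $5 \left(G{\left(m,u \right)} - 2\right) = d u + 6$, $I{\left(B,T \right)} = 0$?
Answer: $160000$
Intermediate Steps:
$d = - \frac{4}{7}$ ($d = - \frac{3}{7} + \frac{1}{7} \left(-1\right) = - \frac{3}{7} - \frac{1}{7} = - \frac{4}{7} \approx -0.57143$)
$G{\left(m,u \right)} = \frac{16}{5} - \frac{4 u}{35}$ ($G{\left(m,u \right)} = 2 + \frac{- \frac{4 u}{7} + 6}{5} = 2 + \frac{6 - \frac{4 u}{7}}{5} = 2 - \left(- \frac{6}{5} + \frac{4 u}{35}\right) = \frac{16}{5} - \frac{4 u}{35}$)
$D = -20$ ($D = -4 + \left(\frac{16}{5} - 0\right) \left(-3 - 2\right) = -4 + \left(\frac{16}{5} + 0\right) \left(-5\right) = -4 + \frac{16}{5} \left(-5\right) = -4 - 16 = -20$)
$\left(D^{2}\right)^{2} = \left(\left(-20\right)^{2}\right)^{2} = 400^{2} = 160000$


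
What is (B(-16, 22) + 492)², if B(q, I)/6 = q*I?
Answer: 2624400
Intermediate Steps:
B(q, I) = 6*I*q (B(q, I) = 6*(q*I) = 6*(I*q) = 6*I*q)
(B(-16, 22) + 492)² = (6*22*(-16) + 492)² = (-2112 + 492)² = (-1620)² = 2624400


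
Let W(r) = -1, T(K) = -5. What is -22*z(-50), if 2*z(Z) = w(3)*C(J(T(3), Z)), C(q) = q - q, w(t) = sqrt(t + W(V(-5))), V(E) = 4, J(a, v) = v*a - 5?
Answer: 0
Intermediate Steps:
J(a, v) = -5 + a*v (J(a, v) = a*v - 5 = -5 + a*v)
w(t) = sqrt(-1 + t) (w(t) = sqrt(t - 1) = sqrt(-1 + t))
C(q) = 0
z(Z) = 0 (z(Z) = (sqrt(-1 + 3)*0)/2 = (sqrt(2)*0)/2 = (1/2)*0 = 0)
-22*z(-50) = -22*0 = 0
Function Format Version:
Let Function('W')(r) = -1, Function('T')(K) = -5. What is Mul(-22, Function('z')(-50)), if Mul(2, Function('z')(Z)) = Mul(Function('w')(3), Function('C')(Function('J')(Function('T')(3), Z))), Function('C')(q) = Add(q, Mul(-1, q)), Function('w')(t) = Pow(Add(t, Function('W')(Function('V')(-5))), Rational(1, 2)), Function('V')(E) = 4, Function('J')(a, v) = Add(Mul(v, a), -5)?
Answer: 0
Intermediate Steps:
Function('J')(a, v) = Add(-5, Mul(a, v)) (Function('J')(a, v) = Add(Mul(a, v), -5) = Add(-5, Mul(a, v)))
Function('w')(t) = Pow(Add(-1, t), Rational(1, 2)) (Function('w')(t) = Pow(Add(t, -1), Rational(1, 2)) = Pow(Add(-1, t), Rational(1, 2)))
Function('C')(q) = 0
Function('z')(Z) = 0 (Function('z')(Z) = Mul(Rational(1, 2), Mul(Pow(Add(-1, 3), Rational(1, 2)), 0)) = Mul(Rational(1, 2), Mul(Pow(2, Rational(1, 2)), 0)) = Mul(Rational(1, 2), 0) = 0)
Mul(-22, Function('z')(-50)) = Mul(-22, 0) = 0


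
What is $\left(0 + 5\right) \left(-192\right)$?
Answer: $-960$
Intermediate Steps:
$\left(0 + 5\right) \left(-192\right) = 5 \left(-192\right) = -960$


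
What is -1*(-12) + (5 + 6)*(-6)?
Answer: -54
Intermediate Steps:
-1*(-12) + (5 + 6)*(-6) = 12 + 11*(-6) = 12 - 66 = -54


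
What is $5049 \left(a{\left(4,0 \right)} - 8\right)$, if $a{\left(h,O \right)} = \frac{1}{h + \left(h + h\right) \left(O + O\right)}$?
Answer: $- \frac{156519}{4} \approx -39130.0$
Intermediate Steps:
$a{\left(h,O \right)} = \frac{1}{h + 4 O h}$ ($a{\left(h,O \right)} = \frac{1}{h + 2 h 2 O} = \frac{1}{h + 4 O h}$)
$5049 \left(a{\left(4,0 \right)} - 8\right) = 5049 \left(\frac{1}{4 \left(1 + 4 \cdot 0\right)} - 8\right) = 5049 \left(\frac{1}{4 \left(1 + 0\right)} - 8\right) = 5049 \left(\frac{1}{4 \cdot 1} - 8\right) = 5049 \left(\frac{1}{4} \cdot 1 - 8\right) = 5049 \left(\frac{1}{4} - 8\right) = 5049 \left(- \frac{31}{4}\right) = - \frac{156519}{4}$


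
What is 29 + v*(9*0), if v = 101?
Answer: 29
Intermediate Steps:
29 + v*(9*0) = 29 + 101*(9*0) = 29 + 101*0 = 29 + 0 = 29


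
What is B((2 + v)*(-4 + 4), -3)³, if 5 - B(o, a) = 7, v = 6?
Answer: -8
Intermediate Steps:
B(o, a) = -2 (B(o, a) = 5 - 1*7 = 5 - 7 = -2)
B((2 + v)*(-4 + 4), -3)³ = (-2)³ = -8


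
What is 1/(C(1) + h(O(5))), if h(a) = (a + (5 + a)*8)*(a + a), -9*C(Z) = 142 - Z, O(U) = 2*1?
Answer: 3/649 ≈ 0.0046225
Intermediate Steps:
O(U) = 2
C(Z) = -142/9 + Z/9 (C(Z) = -(142 - Z)/9 = -142/9 + Z/9)
h(a) = 2*a*(40 + 9*a) (h(a) = (a + (40 + 8*a))*(2*a) = (40 + 9*a)*(2*a) = 2*a*(40 + 9*a))
1/(C(1) + h(O(5))) = 1/((-142/9 + (⅑)*1) + 2*2*(40 + 9*2)) = 1/((-142/9 + ⅑) + 2*2*(40 + 18)) = 1/(-47/3 + 2*2*58) = 1/(-47/3 + 232) = 1/(649/3) = 3/649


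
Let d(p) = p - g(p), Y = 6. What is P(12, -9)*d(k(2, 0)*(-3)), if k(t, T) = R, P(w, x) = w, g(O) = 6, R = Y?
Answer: -288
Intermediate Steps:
R = 6
k(t, T) = 6
d(p) = -6 + p (d(p) = p - 1*6 = p - 6 = -6 + p)
P(12, -9)*d(k(2, 0)*(-3)) = 12*(-6 + 6*(-3)) = 12*(-6 - 18) = 12*(-24) = -288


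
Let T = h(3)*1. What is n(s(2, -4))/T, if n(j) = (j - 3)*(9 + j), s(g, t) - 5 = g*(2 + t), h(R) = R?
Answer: -20/3 ≈ -6.6667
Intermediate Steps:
s(g, t) = 5 + g*(2 + t)
n(j) = (-3 + j)*(9 + j)
T = 3 (T = 3*1 = 3)
n(s(2, -4))/T = (-27 + (5 + 2*2 + 2*(-4))² + 6*(5 + 2*2 + 2*(-4)))/3 = (-27 + (5 + 4 - 8)² + 6*(5 + 4 - 8))*(⅓) = (-27 + 1² + 6*1)*(⅓) = (-27 + 1 + 6)*(⅓) = -20*⅓ = -20/3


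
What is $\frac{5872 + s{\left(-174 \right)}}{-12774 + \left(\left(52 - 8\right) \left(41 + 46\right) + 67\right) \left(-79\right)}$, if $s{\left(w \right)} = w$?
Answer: $- \frac{5698}{320479} \approx -0.01778$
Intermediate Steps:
$\frac{5872 + s{\left(-174 \right)}}{-12774 + \left(\left(52 - 8\right) \left(41 + 46\right) + 67\right) \left(-79\right)} = \frac{5872 - 174}{-12774 + \left(\left(52 - 8\right) \left(41 + 46\right) + 67\right) \left(-79\right)} = \frac{5698}{-12774 + \left(44 \cdot 87 + 67\right) \left(-79\right)} = \frac{5698}{-12774 + \left(3828 + 67\right) \left(-79\right)} = \frac{5698}{-12774 + 3895 \left(-79\right)} = \frac{5698}{-12774 - 307705} = \frac{5698}{-320479} = 5698 \left(- \frac{1}{320479}\right) = - \frac{5698}{320479}$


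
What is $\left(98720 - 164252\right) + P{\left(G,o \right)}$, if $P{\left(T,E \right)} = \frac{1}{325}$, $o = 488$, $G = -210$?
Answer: $- \frac{21297899}{325} \approx -65532.0$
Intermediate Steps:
$P{\left(T,E \right)} = \frac{1}{325}$
$\left(98720 - 164252\right) + P{\left(G,o \right)} = \left(98720 - 164252\right) + \frac{1}{325} = -65532 + \frac{1}{325} = - \frac{21297899}{325}$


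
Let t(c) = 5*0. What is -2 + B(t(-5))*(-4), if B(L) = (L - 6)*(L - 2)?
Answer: -50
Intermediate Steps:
t(c) = 0
B(L) = (-6 + L)*(-2 + L)
-2 + B(t(-5))*(-4) = -2 + (12 + 0² - 8*0)*(-4) = -2 + (12 + 0 + 0)*(-4) = -2 + 12*(-4) = -2 - 48 = -50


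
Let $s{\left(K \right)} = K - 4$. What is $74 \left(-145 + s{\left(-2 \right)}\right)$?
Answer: $-11174$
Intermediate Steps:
$s{\left(K \right)} = -4 + K$
$74 \left(-145 + s{\left(-2 \right)}\right) = 74 \left(-145 - 6\right) = 74 \left(-151\right) = -11174$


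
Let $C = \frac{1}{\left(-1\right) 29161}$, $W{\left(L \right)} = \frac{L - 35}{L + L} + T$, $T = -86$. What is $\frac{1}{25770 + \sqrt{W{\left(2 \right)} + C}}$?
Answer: $\frac{1001971960}{25820821073767} - \frac{22 i \sqrt{2649481941}}{77462463221301} \approx 3.8805 \cdot 10^{-5} - 1.4619 \cdot 10^{-8} i$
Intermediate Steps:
$W{\left(L \right)} = -86 + \frac{-35 + L}{2 L}$ ($W{\left(L \right)} = \frac{L - 35}{L + L} - 86 = \frac{-35 + L}{2 L} - 86 = -86 + \frac{-35 + L}{2 L}$)
$C = - \frac{1}{29161}$ ($C = \frac{1}{-29161} = - \frac{1}{29161} \approx -3.4292 \cdot 10^{-5}$)
$\frac{1}{25770 + \sqrt{W{\left(2 \right)} + C}} = \frac{1}{25770 + \sqrt{\frac{-35 - 342}{2 \cdot 2} - \frac{1}{29161}}} = \frac{1}{25770 + \sqrt{\frac{1}{2} \cdot \frac{1}{2} \left(-35 - 342\right) - \frac{1}{29161}}} = \frac{1}{25770 + \sqrt{\frac{1}{2} \cdot \frac{1}{2} \left(-377\right) - \frac{1}{29161}}} = \frac{1}{25770 + \sqrt{- \frac{377}{4} - \frac{1}{29161}}} = \frac{1}{25770 + \sqrt{- \frac{10993701}{116644}}} = \frac{1}{25770 + \frac{i \sqrt{2649481941}}{5302}}$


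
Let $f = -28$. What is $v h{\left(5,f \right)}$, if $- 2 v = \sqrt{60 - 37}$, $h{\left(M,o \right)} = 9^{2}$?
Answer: $- \frac{81 \sqrt{23}}{2} \approx -194.23$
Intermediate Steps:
$h{\left(M,o \right)} = 81$
$v = - \frac{\sqrt{23}}{2}$ ($v = - \frac{\sqrt{60 - 37}}{2} = - \frac{\sqrt{23}}{2} \approx -2.3979$)
$v h{\left(5,f \right)} = - \frac{\sqrt{23}}{2} \cdot 81 = - \frac{81 \sqrt{23}}{2}$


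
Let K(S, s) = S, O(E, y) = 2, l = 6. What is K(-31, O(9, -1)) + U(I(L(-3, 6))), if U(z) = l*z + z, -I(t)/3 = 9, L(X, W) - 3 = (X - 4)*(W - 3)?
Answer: -220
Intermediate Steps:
L(X, W) = 3 + (-4 + X)*(-3 + W) (L(X, W) = 3 + (X - 4)*(W - 3) = 3 + (-4 + X)*(-3 + W))
I(t) = -27 (I(t) = -3*9 = -27)
U(z) = 7*z (U(z) = 6*z + z = 7*z)
K(-31, O(9, -1)) + U(I(L(-3, 6))) = -31 + 7*(-27) = -31 - 189 = -220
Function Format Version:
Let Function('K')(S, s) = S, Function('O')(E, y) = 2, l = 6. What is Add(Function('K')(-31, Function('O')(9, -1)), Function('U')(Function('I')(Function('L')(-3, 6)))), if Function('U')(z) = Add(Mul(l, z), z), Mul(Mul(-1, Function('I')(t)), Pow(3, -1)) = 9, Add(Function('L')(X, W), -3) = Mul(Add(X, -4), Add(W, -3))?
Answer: -220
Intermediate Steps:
Function('L')(X, W) = Add(3, Mul(Add(-4, X), Add(-3, W))) (Function('L')(X, W) = Add(3, Mul(Add(X, -4), Add(W, -3))) = Add(3, Mul(Add(-4, X), Add(-3, W))))
Function('I')(t) = -27 (Function('I')(t) = Mul(-3, 9) = -27)
Function('U')(z) = Mul(7, z) (Function('U')(z) = Add(Mul(6, z), z) = Mul(7, z))
Add(Function('K')(-31, Function('O')(9, -1)), Function('U')(Function('I')(Function('L')(-3, 6)))) = Add(-31, Mul(7, -27)) = Add(-31, -189) = -220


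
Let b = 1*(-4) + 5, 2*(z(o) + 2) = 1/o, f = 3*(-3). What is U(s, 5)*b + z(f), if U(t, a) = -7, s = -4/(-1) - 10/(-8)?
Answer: -163/18 ≈ -9.0556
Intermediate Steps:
s = 21/4 (s = -4*(-1) - 10*(-⅛) = 4 + 5/4 = 21/4 ≈ 5.2500)
f = -9
z(o) = -2 + 1/(2*o)
b = 1 (b = -4 + 5 = 1)
U(s, 5)*b + z(f) = -7*1 + (-2 + (½)/(-9)) = -7 + (-2 + (½)*(-⅑)) = -7 + (-2 - 1/18) = -7 - 37/18 = -163/18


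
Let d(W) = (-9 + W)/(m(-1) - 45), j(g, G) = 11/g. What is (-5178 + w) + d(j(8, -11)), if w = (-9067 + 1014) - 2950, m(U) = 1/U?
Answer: -5954547/368 ≈ -16181.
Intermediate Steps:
w = -11003 (w = -8053 - 2950 = -11003)
d(W) = 9/46 - W/46 (d(W) = (-9 + W)/(1/(-1) - 45) = (-9 + W)/(-1 - 45) = (-9 + W)/(-46) = (-9 + W)*(-1/46) = 9/46 - W/46)
(-5178 + w) + d(j(8, -11)) = (-5178 - 11003) + (9/46 - 11/(46*8)) = -16181 + (9/46 - 11/(46*8)) = -16181 + (9/46 - 1/46*11/8) = -16181 + (9/46 - 11/368) = -16181 + 61/368 = -5954547/368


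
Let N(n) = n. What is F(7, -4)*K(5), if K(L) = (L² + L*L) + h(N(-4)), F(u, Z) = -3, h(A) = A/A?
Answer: -153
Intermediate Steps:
h(A) = 1
K(L) = 1 + 2*L² (K(L) = (L² + L*L) + 1 = (L² + L²) + 1 = 2*L² + 1 = 1 + 2*L²)
F(7, -4)*K(5) = -3*(1 + 2*5²) = -3*(1 + 2*25) = -3*(1 + 50) = -3*51 = -153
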